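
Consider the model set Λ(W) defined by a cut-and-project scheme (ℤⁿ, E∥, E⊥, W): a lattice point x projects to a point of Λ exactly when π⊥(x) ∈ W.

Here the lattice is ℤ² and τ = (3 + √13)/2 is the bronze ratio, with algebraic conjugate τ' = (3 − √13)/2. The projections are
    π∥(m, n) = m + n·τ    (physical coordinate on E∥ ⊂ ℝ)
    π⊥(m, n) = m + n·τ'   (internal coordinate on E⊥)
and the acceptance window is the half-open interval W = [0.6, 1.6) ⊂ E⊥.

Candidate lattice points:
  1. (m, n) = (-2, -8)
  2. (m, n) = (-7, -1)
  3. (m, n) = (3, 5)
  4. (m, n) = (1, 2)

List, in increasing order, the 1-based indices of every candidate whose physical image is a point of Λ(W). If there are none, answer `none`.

Compute τ' = (3−√13)/2 = -0.30278, so π⊥(m,n) = m -0.30278·n.
#1 (-2,-8): internal coord -2 + (-8)·τ' = +0.42221; +0.42221 ∉ [0.6, 1.6) → out
#2 (-7,-1): internal coord -7 + (-1)·τ' = -6.69722; -6.69722 ∉ [0.6, 1.6) → out
#3 (3,5): internal coord 3 + (5)·τ' = +1.48612; +1.48612 ∈ [0.6, 1.6) → IN Λ
#4 (1,2): internal coord 1 + (2)·τ' = +0.39445; +0.39445 ∉ [0.6, 1.6) → out

3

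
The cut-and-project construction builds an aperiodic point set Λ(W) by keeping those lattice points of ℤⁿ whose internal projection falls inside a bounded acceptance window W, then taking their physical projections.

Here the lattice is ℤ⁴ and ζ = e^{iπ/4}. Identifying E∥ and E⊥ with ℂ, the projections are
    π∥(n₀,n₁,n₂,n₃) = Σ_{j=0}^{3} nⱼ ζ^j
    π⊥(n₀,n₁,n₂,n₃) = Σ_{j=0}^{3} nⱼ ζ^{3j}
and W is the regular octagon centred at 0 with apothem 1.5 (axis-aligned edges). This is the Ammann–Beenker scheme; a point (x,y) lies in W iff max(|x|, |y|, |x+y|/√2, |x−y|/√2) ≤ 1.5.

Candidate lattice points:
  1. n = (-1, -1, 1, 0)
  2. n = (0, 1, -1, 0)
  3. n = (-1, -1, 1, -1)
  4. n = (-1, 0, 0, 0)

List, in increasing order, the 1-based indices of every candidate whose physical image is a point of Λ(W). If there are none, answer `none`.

Internal map: ζ^{3j} for j=0..3 gives (1,0), (−√2/2,√2/2), (0,−1), (√2/2,√2/2).
candidate 1: n = (-1, -1, 1, 0) → π⊥ ≈ (-0.2929, -1.7071); max(|x|,|y|,|x±y|/√2) = 1.7071 > 1.5 ⇒ ∉ W
candidate 2: n = (0, 1, -1, 0) → π⊥ ≈ (-0.7071, +1.7071); max(|x|,|y|,|x±y|/√2) = 1.7071 > 1.5 ⇒ ∉ W
candidate 3: n = (-1, -1, 1, -1) → π⊥ ≈ (-1.0000, -2.4142); max(|x|,|y|,|x±y|/√2) = 2.4142 > 1.5 ⇒ ∉ W
candidate 4: n = (-1, 0, 0, 0) → π⊥ ≈ (-1.0000, +0.0000); max(|x|,|y|,|x±y|/√2) = 1.0000 ≤ 1.5 ⇒ ∈ W

4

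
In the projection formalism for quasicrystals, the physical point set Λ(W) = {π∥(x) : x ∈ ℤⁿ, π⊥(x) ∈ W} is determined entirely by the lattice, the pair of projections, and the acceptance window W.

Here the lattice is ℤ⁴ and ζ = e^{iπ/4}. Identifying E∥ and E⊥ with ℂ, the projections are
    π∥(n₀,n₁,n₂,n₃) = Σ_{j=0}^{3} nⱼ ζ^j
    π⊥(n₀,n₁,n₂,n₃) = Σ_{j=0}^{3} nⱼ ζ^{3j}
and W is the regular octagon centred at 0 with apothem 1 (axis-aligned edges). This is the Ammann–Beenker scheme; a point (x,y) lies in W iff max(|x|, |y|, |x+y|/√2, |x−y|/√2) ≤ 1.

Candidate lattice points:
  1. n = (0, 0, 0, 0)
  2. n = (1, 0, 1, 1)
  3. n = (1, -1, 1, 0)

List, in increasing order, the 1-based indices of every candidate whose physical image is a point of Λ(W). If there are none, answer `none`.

1

With ζ = e^{iπ/4} the internal vectors are ζ^0,ζ^3,ζ^6,ζ^9.
candidate 1: n = (0, 0, 0, 0) → π⊥ ≈ (+0.000000, +0.000000); max(|x|,|y|,|x±y|/√2) = 0.000000 ≤ 1 ⇒ ∈ W
candidate 2: n = (1, 0, 1, 1) → π⊥ ≈ (+1.707107, -0.292893); max(|x|,|y|,|x±y|/√2) = 1.707107 > 1 ⇒ ∉ W
candidate 3: n = (1, -1, 1, 0) → π⊥ ≈ (+1.707107, -1.707107); max(|x|,|y|,|x±y|/√2) = 2.414214 > 1 ⇒ ∉ W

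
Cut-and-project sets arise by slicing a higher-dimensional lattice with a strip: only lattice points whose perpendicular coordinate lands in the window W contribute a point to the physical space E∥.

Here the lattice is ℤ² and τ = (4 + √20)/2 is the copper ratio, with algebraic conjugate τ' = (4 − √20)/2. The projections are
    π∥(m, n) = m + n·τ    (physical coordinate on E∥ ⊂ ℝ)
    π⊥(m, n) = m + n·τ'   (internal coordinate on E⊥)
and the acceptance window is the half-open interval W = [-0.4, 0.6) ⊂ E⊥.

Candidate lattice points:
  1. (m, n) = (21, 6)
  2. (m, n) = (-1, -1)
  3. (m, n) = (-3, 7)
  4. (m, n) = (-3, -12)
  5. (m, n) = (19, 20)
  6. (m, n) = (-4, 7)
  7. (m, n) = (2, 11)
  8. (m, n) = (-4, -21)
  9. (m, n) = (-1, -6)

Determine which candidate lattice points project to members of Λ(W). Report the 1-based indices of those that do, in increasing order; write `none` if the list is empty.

Compute τ' = (4−√20)/2 = -0.2361, so π⊥(m,n) = m -0.2361·n.
candidate 1: (m,n)=(21,6) → π∥ = 21+6·τ ≈ 46.4164, π⊥ = 21+6·τ' ≈ 19.5836 ∉ [-0.4, 0.6) ⇒ out
candidate 2: (m,n)=(-1,-1) → π∥ = -1-1·τ ≈ -5.2361, π⊥ = -1-1·τ' ≈ -0.7639 ∉ [-0.4, 0.6) ⇒ out
candidate 3: (m,n)=(-3,7) → π∥ = -3+7·τ ≈ 26.6525, π⊥ = -3+7·τ' ≈ -4.6525 ∉ [-0.4, 0.6) ⇒ out
candidate 4: (m,n)=(-3,-12) → π∥ = -3-12·τ ≈ -53.8328, π⊥ = -3-12·τ' ≈ -0.1672 ∈ [-0.4, 0.6) ⇒ IN Λ
candidate 5: (m,n)=(19,20) → π∥ = 19+20·τ ≈ 103.7214, π⊥ = 19+20·τ' ≈ 14.2786 ∉ [-0.4, 0.6) ⇒ out
candidate 6: (m,n)=(-4,7) → π∥ = -4+7·τ ≈ 25.6525, π⊥ = -4+7·τ' ≈ -5.6525 ∉ [-0.4, 0.6) ⇒ out
candidate 7: (m,n)=(2,11) → π∥ = 2+11·τ ≈ 48.5967, π⊥ = 2+11·τ' ≈ -0.5967 ∉ [-0.4, 0.6) ⇒ out
candidate 8: (m,n)=(-4,-21) → π∥ = -4-21·τ ≈ -92.9574, π⊥ = -4-21·τ' ≈ 0.9574 ∉ [-0.4, 0.6) ⇒ out
candidate 9: (m,n)=(-1,-6) → π∥ = -1-6·τ ≈ -26.4164, π⊥ = -1-6·τ' ≈ 0.4164 ∈ [-0.4, 0.6) ⇒ IN Λ

4, 9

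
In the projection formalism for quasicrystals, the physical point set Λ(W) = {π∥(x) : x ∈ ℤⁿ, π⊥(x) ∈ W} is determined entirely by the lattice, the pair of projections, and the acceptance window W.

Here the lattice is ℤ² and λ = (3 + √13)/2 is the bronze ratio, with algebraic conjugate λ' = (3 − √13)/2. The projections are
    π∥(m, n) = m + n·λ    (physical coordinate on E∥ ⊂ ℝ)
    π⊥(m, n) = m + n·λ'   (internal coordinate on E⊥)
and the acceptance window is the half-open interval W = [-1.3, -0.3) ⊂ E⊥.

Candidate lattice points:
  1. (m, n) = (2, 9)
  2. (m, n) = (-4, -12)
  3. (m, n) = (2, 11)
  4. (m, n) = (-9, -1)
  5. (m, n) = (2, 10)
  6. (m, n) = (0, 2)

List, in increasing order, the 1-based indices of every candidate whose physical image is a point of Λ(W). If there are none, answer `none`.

1, 2, 5, 6

Numerically λ ≈ 3.302776 and λ' = −1/λ ≈ -0.302776.
candidate 1: (m,n)=(2,9) → π∥ = 2+9·λ ≈ 31.724981, π⊥ = 2+9·λ' ≈ -0.724981 ∈ [-1.3, -0.3) ⇒ IN Λ
candidate 2: (m,n)=(-4,-12) → π∥ = -4-12·λ ≈ -43.633308, π⊥ = -4-12·λ' ≈ -0.366692 ∈ [-1.3, -0.3) ⇒ IN Λ
candidate 3: (m,n)=(2,11) → π∥ = 2+11·λ ≈ 38.330532, π⊥ = 2+11·λ' ≈ -1.330532 ∉ [-1.3, -0.3) ⇒ out
candidate 4: (m,n)=(-9,-1) → π∥ = -9-1·λ ≈ -12.302776, π⊥ = -9-1·λ' ≈ -8.697224 ∉ [-1.3, -0.3) ⇒ out
candidate 5: (m,n)=(2,10) → π∥ = 2+10·λ ≈ 35.027756, π⊥ = 2+10·λ' ≈ -1.027756 ∈ [-1.3, -0.3) ⇒ IN Λ
candidate 6: (m,n)=(0,2) → π∥ = 0+2·λ ≈ 6.605551, π⊥ = 0+2·λ' ≈ -0.605551 ∈ [-1.3, -0.3) ⇒ IN Λ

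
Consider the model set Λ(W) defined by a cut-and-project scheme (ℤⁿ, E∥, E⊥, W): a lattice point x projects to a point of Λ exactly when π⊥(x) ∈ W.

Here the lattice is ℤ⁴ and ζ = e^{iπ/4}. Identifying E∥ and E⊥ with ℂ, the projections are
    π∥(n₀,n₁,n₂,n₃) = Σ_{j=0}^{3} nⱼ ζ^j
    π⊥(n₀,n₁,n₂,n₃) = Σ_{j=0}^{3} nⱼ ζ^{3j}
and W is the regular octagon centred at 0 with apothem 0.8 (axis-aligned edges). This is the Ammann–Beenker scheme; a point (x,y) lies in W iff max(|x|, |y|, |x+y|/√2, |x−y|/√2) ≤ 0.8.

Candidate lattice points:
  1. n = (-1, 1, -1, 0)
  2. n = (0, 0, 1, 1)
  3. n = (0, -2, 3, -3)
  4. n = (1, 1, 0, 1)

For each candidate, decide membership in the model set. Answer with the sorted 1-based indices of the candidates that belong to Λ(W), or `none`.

π⊥(n) = n₀ + n₁ζ³ + n₂ζ⁶ + n₃ζ⁹ where ζ = e^{iπ/4}.
#1 (-1, 1, -1, 0): internal (-1.7071, 1.7071); octagon support 2.4142 vs apothem 0.8 → ∉ W
#2 (0, 0, 1, 1): internal (0.7071, -0.2929); octagon support 0.7071 vs apothem 0.8 → ∈ W
#3 (0, -2, 3, -3): internal (-0.7071, -6.5355); octagon support 6.5355 vs apothem 0.8 → ∉ W
#4 (1, 1, 0, 1): internal (1.0000, 1.4142); octagon support 1.7071 vs apothem 0.8 → ∉ W

2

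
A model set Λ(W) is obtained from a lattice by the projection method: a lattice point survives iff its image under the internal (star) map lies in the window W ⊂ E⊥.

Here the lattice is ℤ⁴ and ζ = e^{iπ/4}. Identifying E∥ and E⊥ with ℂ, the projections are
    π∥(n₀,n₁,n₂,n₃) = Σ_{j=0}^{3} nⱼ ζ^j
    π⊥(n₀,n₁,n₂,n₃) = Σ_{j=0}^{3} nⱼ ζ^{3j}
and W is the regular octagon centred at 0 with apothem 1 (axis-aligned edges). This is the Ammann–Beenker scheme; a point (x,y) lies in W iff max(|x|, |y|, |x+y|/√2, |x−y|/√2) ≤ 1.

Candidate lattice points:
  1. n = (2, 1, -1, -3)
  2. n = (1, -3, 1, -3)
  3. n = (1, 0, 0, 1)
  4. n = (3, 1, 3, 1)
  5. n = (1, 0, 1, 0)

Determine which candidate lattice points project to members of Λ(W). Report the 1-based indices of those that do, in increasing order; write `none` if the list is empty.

1

With ζ = e^{iπ/4} the internal vectors are ζ^0,ζ^3,ζ^6,ζ^9.
#1 (2, 1, -1, -3): internal (-0.828427, -0.414214); octagon support 0.878680 vs apothem 1 → ∈ W
#2 (1, -3, 1, -3): internal (1.000000, -5.242641); octagon support 5.242641 vs apothem 1 → ∉ W
#3 (1, 0, 0, 1): internal (1.707107, 0.707107); octagon support 1.707107 vs apothem 1 → ∉ W
#4 (3, 1, 3, 1): internal (3.000000, -1.585786); octagon support 3.242641 vs apothem 1 → ∉ W
#5 (1, 0, 1, 0): internal (1.000000, -1.000000); octagon support 1.414214 vs apothem 1 → ∉ W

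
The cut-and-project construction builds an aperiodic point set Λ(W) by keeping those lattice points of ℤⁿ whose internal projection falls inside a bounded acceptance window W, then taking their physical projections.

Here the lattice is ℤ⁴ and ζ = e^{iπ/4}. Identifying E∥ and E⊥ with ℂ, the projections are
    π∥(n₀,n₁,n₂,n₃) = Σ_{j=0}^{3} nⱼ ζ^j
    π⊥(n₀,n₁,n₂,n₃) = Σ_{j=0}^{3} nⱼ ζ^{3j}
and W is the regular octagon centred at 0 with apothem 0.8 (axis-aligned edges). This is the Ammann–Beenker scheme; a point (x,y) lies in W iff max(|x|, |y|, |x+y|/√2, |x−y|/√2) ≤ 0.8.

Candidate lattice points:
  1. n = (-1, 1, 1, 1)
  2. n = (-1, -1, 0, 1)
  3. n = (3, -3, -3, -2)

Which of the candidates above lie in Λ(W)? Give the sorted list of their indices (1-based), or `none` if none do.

2

Internal map: ζ^{3j} for j=0..3 gives (1,0), (−√2/2,√2/2), (0,−1), (√2/2,√2/2).
#1 (-1, 1, 1, 1): internal (-1.00000, 0.41421); octagon support 1.00000 vs apothem 0.8 → ∉ W
#2 (-1, -1, 0, 1): internal (0.41421, 0.00000); octagon support 0.41421 vs apothem 0.8 → ∈ W
#3 (3, -3, -3, -2): internal (3.70711, -0.53553); octagon support 3.70711 vs apothem 0.8 → ∉ W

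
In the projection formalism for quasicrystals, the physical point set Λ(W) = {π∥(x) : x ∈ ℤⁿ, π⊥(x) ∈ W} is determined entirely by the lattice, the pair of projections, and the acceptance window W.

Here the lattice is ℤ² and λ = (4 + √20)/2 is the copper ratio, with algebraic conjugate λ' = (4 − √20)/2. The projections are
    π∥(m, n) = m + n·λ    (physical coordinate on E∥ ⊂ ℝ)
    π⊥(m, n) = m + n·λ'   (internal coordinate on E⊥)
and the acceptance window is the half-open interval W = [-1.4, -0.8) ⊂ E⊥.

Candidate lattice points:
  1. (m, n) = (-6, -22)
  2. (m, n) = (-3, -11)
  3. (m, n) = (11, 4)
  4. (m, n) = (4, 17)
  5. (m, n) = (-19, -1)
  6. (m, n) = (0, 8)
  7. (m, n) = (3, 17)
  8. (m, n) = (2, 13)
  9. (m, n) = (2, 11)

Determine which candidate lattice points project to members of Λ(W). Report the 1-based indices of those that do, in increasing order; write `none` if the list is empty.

1, 7, 8

Compute λ' = (4−√20)/2 = -0.236068, so π⊥(m,n) = m -0.236068·n.
#1 (-6,-22): internal coord -6 + (-22)·λ' = -0.806504; -0.806504 ∈ [-1.4, -0.8) → IN Λ
#2 (-3,-11): internal coord -3 + (-11)·λ' = -0.403252; -0.403252 ∉ [-1.4, -0.8) → out
#3 (11,4): internal coord 11 + (4)·λ' = +10.055728; +10.055728 ∉ [-1.4, -0.8) → out
#4 (4,17): internal coord 4 + (17)·λ' = -0.013156; -0.013156 ∉ [-1.4, -0.8) → out
#5 (-19,-1): internal coord -19 + (-1)·λ' = -18.763932; -18.763932 ∉ [-1.4, -0.8) → out
#6 (0,8): internal coord 0 + (8)·λ' = -1.888544; -1.888544 ∉ [-1.4, -0.8) → out
#7 (3,17): internal coord 3 + (17)·λ' = -1.013156; -1.013156 ∈ [-1.4, -0.8) → IN Λ
#8 (2,13): internal coord 2 + (13)·λ' = -1.068884; -1.068884 ∈ [-1.4, -0.8) → IN Λ
#9 (2,11): internal coord 2 + (11)·λ' = -0.596748; -0.596748 ∉ [-1.4, -0.8) → out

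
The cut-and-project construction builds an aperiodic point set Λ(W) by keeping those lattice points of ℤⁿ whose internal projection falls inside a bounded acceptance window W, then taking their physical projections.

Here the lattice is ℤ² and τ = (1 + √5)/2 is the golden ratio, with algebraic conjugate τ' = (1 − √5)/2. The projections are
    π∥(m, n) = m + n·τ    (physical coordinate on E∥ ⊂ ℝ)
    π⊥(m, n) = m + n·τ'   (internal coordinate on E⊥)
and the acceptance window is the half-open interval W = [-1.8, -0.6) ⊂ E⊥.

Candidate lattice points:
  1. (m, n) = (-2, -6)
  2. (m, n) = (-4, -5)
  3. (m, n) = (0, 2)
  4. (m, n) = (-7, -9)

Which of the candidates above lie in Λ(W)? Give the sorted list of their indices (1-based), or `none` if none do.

2, 3, 4

Numerically τ ≈ 1.6180 and τ' = −1/τ ≈ -0.6180.
[1] lift (-2,-6): star map gives 1.7082; window check -1.8 ≤ 1.7082 < -0.6 is false → out
[2] lift (-4,-5): star map gives -0.9098; window check -1.8 ≤ -0.9098 < -0.6 is true → IN Λ
[3] lift (0,2): star map gives -1.2361; window check -1.8 ≤ -1.2361 < -0.6 is true → IN Λ
[4] lift (-7,-9): star map gives -1.4377; window check -1.8 ≤ -1.4377 < -0.6 is true → IN Λ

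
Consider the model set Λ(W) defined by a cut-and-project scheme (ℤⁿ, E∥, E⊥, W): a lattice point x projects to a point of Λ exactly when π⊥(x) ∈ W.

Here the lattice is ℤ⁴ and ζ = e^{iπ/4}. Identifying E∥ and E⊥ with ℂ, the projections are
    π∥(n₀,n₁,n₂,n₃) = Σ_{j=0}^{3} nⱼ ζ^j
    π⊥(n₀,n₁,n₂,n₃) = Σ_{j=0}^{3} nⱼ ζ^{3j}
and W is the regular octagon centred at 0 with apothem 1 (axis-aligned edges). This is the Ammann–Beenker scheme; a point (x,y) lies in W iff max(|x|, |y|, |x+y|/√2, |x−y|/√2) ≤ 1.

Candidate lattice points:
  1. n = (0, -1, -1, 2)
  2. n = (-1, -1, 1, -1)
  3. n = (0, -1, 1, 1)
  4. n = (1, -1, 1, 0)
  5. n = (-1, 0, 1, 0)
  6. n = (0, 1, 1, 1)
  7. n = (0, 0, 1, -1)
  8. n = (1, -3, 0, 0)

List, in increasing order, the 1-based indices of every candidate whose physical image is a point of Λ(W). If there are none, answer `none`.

6

With ζ = e^{iπ/4} the internal vectors are ζ^0,ζ^3,ζ^6,ζ^9.
candidate 1: n = (0, -1, -1, 2) → π⊥ ≈ (+2.12132, +1.70711); max(|x|,|y|,|x±y|/√2) = 2.70711 > 1 ⇒ ∉ W
candidate 2: n = (-1, -1, 1, -1) → π⊥ ≈ (-1.00000, -2.41421); max(|x|,|y|,|x±y|/√2) = 2.41421 > 1 ⇒ ∉ W
candidate 3: n = (0, -1, 1, 1) → π⊥ ≈ (+1.41421, -1.00000); max(|x|,|y|,|x±y|/√2) = 1.70711 > 1 ⇒ ∉ W
candidate 4: n = (1, -1, 1, 0) → π⊥ ≈ (+1.70711, -1.70711); max(|x|,|y|,|x±y|/√2) = 2.41421 > 1 ⇒ ∉ W
candidate 5: n = (-1, 0, 1, 0) → π⊥ ≈ (-1.00000, -1.00000); max(|x|,|y|,|x±y|/√2) = 1.41421 > 1 ⇒ ∉ W
candidate 6: n = (0, 1, 1, 1) → π⊥ ≈ (+0.00000, +0.41421); max(|x|,|y|,|x±y|/√2) = 0.41421 ≤ 1 ⇒ ∈ W
candidate 7: n = (0, 0, 1, -1) → π⊥ ≈ (-0.70711, -1.70711); max(|x|,|y|,|x±y|/√2) = 1.70711 > 1 ⇒ ∉ W
candidate 8: n = (1, -3, 0, 0) → π⊥ ≈ (+3.12132, -2.12132); max(|x|,|y|,|x±y|/√2) = 3.70711 > 1 ⇒ ∉ W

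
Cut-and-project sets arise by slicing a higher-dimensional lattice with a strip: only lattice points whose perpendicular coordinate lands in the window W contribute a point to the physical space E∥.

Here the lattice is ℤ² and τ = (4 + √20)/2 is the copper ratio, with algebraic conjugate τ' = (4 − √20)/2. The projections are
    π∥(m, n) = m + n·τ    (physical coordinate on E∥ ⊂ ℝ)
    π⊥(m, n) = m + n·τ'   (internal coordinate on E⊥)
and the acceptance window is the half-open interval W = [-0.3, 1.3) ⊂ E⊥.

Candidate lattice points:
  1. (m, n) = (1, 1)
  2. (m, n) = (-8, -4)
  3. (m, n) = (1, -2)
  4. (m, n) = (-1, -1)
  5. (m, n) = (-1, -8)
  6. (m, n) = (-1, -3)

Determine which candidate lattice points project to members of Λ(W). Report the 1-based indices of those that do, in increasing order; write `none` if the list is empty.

τ' = (4−√20)/2 ≈ -0.236068.
candidate 1: (m,n)=(1,1) → π∥ = 1+1·τ ≈ 5.236068, π⊥ = 1+1·τ' ≈ 0.763932 ∈ [-0.3, 1.3) ⇒ IN Λ
candidate 2: (m,n)=(-8,-4) → π∥ = -8-4·τ ≈ -24.944272, π⊥ = -8-4·τ' ≈ -7.055728 ∉ [-0.3, 1.3) ⇒ out
candidate 3: (m,n)=(1,-2) → π∥ = 1-2·τ ≈ -7.472136, π⊥ = 1-2·τ' ≈ 1.472136 ∉ [-0.3, 1.3) ⇒ out
candidate 4: (m,n)=(-1,-1) → π∥ = -1-1·τ ≈ -5.236068, π⊥ = -1-1·τ' ≈ -0.763932 ∉ [-0.3, 1.3) ⇒ out
candidate 5: (m,n)=(-1,-8) → π∥ = -1-8·τ ≈ -34.888544, π⊥ = -1-8·τ' ≈ 0.888544 ∈ [-0.3, 1.3) ⇒ IN Λ
candidate 6: (m,n)=(-1,-3) → π∥ = -1-3·τ ≈ -13.708204, π⊥ = -1-3·τ' ≈ -0.291796 ∈ [-0.3, 1.3) ⇒ IN Λ

1, 5, 6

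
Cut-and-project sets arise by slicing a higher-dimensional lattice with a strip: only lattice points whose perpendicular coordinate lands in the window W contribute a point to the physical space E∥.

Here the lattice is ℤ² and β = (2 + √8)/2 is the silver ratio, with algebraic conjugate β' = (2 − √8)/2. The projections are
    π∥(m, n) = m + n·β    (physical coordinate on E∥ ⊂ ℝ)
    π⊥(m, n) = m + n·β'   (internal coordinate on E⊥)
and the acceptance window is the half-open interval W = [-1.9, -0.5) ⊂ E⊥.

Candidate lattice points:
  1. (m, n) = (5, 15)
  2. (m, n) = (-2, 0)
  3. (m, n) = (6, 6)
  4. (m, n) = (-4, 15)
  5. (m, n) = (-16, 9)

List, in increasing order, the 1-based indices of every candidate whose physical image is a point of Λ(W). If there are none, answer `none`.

1

Numerically β ≈ 2.4142 and β' = −1/β ≈ -0.4142.
candidate 1: (m,n)=(5,15) → π∥ = 5+15·β ≈ 41.2132, π⊥ = 5+15·β' ≈ -1.2132 ∈ [-1.9, -0.5) ⇒ IN Λ
candidate 2: (m,n)=(-2,0) → π∥ = -2+0·β ≈ -2.0000, π⊥ = -2+0·β' ≈ -2.0000 ∉ [-1.9, -0.5) ⇒ out
candidate 3: (m,n)=(6,6) → π∥ = 6+6·β ≈ 20.4853, π⊥ = 6+6·β' ≈ 3.5147 ∉ [-1.9, -0.5) ⇒ out
candidate 4: (m,n)=(-4,15) → π∥ = -4+15·β ≈ 32.2132, π⊥ = -4+15·β' ≈ -10.2132 ∉ [-1.9, -0.5) ⇒ out
candidate 5: (m,n)=(-16,9) → π∥ = -16+9·β ≈ 5.7279, π⊥ = -16+9·β' ≈ -19.7279 ∉ [-1.9, -0.5) ⇒ out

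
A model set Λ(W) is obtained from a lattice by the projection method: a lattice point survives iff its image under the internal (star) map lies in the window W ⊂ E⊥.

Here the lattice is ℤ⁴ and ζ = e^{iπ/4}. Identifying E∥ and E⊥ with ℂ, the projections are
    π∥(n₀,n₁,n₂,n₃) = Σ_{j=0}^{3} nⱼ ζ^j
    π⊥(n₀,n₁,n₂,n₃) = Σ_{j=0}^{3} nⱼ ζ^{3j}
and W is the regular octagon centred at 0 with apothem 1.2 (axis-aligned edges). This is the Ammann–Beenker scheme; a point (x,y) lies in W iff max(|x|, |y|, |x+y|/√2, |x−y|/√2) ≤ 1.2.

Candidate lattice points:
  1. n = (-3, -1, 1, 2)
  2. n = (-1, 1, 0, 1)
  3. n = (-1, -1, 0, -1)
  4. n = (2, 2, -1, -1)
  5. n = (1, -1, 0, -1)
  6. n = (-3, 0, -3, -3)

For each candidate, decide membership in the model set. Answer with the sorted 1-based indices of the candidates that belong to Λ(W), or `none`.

With ζ = e^{iπ/4} the internal vectors are ζ^0,ζ^3,ζ^6,ζ^9.
candidate 1: n = (-3, -1, 1, 2) → π⊥ ≈ (-0.8787, -0.2929); max(|x|,|y|,|x±y|/√2) = 0.8787 ≤ 1.2 ⇒ ∈ W
candidate 2: n = (-1, 1, 0, 1) → π⊥ ≈ (-1.0000, +1.4142); max(|x|,|y|,|x±y|/√2) = 1.7071 > 1.2 ⇒ ∉ W
candidate 3: n = (-1, -1, 0, -1) → π⊥ ≈ (-1.0000, -1.4142); max(|x|,|y|,|x±y|/√2) = 1.7071 > 1.2 ⇒ ∉ W
candidate 4: n = (2, 2, -1, -1) → π⊥ ≈ (-0.1213, +1.7071); max(|x|,|y|,|x±y|/√2) = 1.7071 > 1.2 ⇒ ∉ W
candidate 5: n = (1, -1, 0, -1) → π⊥ ≈ (+1.0000, -1.4142); max(|x|,|y|,|x±y|/√2) = 1.7071 > 1.2 ⇒ ∉ W
candidate 6: n = (-3, 0, -3, -3) → π⊥ ≈ (-5.1213, +0.8787); max(|x|,|y|,|x±y|/√2) = 5.1213 > 1.2 ⇒ ∉ W

1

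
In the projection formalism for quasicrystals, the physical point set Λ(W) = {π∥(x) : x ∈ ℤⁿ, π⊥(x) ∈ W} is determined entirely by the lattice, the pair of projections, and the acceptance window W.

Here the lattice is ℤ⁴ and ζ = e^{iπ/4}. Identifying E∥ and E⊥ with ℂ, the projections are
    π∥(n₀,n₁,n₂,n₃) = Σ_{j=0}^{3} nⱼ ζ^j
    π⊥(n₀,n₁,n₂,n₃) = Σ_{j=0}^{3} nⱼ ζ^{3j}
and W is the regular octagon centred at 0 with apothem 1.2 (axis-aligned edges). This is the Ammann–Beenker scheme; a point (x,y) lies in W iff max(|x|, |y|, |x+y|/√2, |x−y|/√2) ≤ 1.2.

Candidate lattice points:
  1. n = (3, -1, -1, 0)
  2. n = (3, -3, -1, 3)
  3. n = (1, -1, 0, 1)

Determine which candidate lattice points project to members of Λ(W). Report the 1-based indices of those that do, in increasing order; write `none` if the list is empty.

π⊥(n) = n₀ + n₁ζ³ + n₂ζ⁶ + n₃ζ⁹ where ζ = e^{iπ/4}.
candidate 1: n = (3, -1, -1, 0) → π⊥ ≈ (+3.707107, +0.292893); max(|x|,|y|,|x±y|/√2) = 3.707107 > 1.2 ⇒ ∉ W
candidate 2: n = (3, -3, -1, 3) → π⊥ ≈ (+7.242641, +1.000000); max(|x|,|y|,|x±y|/√2) = 7.242641 > 1.2 ⇒ ∉ W
candidate 3: n = (1, -1, 0, 1) → π⊥ ≈ (+2.414214, +0.000000); max(|x|,|y|,|x±y|/√2) = 2.414214 > 1.2 ⇒ ∉ W

none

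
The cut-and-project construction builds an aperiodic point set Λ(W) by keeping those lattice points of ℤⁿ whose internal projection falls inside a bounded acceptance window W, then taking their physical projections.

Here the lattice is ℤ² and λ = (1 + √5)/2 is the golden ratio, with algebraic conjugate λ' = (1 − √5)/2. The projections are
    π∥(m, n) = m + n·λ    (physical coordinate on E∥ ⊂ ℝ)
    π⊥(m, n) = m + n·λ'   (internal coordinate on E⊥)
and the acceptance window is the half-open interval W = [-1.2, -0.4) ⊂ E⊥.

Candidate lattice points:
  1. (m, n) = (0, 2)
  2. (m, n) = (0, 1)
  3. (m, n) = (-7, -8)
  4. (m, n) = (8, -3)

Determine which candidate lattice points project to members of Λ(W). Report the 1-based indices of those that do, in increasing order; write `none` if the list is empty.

2

Numerically λ ≈ 1.61803 and λ' = −1/λ ≈ -0.61803.
[1] lift (0,2): star map gives -1.23607; window check -1.2 ≤ -1.23607 < -0.4 is false → out
[2] lift (0,1): star map gives -0.61803; window check -1.2 ≤ -0.61803 < -0.4 is true → IN Λ
[3] lift (-7,-8): star map gives -2.05573; window check -1.2 ≤ -2.05573 < -0.4 is false → out
[4] lift (8,-3): star map gives 9.85410; window check -1.2 ≤ 9.85410 < -0.4 is false → out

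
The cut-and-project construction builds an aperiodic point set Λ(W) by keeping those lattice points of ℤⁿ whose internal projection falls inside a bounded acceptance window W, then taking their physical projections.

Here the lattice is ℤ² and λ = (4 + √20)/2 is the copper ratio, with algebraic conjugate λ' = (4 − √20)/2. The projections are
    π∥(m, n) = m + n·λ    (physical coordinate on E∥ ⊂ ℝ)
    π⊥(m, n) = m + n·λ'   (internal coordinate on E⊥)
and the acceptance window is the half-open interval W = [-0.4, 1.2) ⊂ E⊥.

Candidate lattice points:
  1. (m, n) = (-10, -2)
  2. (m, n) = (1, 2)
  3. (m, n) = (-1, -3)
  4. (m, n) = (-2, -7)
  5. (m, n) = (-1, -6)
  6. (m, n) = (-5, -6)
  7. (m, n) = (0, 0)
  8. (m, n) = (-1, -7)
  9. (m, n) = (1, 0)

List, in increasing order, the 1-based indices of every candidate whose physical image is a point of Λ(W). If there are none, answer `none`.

2, 3, 4, 5, 7, 8, 9

λ' = (4−√20)/2 ≈ -0.236068.
#1 (-10,-2): internal coord -10 + (-2)·λ' = -9.527864; -9.527864 ∉ [-0.4, 1.2) → out
#2 (1,2): internal coord 1 + (2)·λ' = +0.527864; +0.527864 ∈ [-0.4, 1.2) → IN Λ
#3 (-1,-3): internal coord -1 + (-3)·λ' = -0.291796; -0.291796 ∈ [-0.4, 1.2) → IN Λ
#4 (-2,-7): internal coord -2 + (-7)·λ' = -0.347524; -0.347524 ∈ [-0.4, 1.2) → IN Λ
#5 (-1,-6): internal coord -1 + (-6)·λ' = +0.416408; +0.416408 ∈ [-0.4, 1.2) → IN Λ
#6 (-5,-6): internal coord -5 + (-6)·λ' = -3.583592; -3.583592 ∉ [-0.4, 1.2) → out
#7 (0,0): internal coord 0 + (0)·λ' = +0.000000; +0.000000 ∈ [-0.4, 1.2) → IN Λ
#8 (-1,-7): internal coord -1 + (-7)·λ' = +0.652476; +0.652476 ∈ [-0.4, 1.2) → IN Λ
#9 (1,0): internal coord 1 + (0)·λ' = +1.000000; +1.000000 ∈ [-0.4, 1.2) → IN Λ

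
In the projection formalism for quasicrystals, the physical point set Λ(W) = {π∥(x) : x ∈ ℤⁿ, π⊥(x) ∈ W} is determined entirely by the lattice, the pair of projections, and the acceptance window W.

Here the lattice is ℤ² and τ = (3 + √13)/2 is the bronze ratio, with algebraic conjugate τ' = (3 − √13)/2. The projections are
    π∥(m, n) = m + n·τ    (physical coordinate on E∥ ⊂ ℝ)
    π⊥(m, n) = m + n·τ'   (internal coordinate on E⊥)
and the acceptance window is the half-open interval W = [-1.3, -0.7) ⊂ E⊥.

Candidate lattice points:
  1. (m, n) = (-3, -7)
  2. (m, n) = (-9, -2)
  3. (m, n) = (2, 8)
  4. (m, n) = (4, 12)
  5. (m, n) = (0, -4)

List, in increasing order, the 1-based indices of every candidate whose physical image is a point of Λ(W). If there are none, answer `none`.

τ' = (3−√13)/2 ≈ -0.302776.
#1 (-3,-7): internal coord -3 + (-7)·τ' = -0.880571; -0.880571 ∈ [-1.3, -0.7) → IN Λ
#2 (-9,-2): internal coord -9 + (-2)·τ' = -8.394449; -8.394449 ∉ [-1.3, -0.7) → out
#3 (2,8): internal coord 2 + (8)·τ' = -0.422205; -0.422205 ∉ [-1.3, -0.7) → out
#4 (4,12): internal coord 4 + (12)·τ' = +0.366692; +0.366692 ∉ [-1.3, -0.7) → out
#5 (0,-4): internal coord 0 + (-4)·τ' = +1.211103; +1.211103 ∉ [-1.3, -0.7) → out

1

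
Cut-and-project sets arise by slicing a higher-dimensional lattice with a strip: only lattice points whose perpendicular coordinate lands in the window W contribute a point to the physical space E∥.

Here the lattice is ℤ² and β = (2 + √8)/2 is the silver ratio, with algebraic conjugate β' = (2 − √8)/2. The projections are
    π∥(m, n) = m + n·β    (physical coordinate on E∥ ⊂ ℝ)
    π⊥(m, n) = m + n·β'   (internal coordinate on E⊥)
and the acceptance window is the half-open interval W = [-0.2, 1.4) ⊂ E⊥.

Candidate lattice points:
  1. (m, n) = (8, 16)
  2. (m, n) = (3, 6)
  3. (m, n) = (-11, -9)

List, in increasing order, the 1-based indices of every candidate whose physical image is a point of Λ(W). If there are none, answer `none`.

1, 2

Numerically β ≈ 2.414214 and β' = −1/β ≈ -0.414214.
candidate 1: (m,n)=(8,16) → π∥ = 8+16·β ≈ 46.627417, π⊥ = 8+16·β' ≈ 1.372583 ∈ [-0.2, 1.4) ⇒ IN Λ
candidate 2: (m,n)=(3,6) → π∥ = 3+6·β ≈ 17.485281, π⊥ = 3+6·β' ≈ 0.514719 ∈ [-0.2, 1.4) ⇒ IN Λ
candidate 3: (m,n)=(-11,-9) → π∥ = -11-9·β ≈ -32.727922, π⊥ = -11-9·β' ≈ -7.272078 ∉ [-0.2, 1.4) ⇒ out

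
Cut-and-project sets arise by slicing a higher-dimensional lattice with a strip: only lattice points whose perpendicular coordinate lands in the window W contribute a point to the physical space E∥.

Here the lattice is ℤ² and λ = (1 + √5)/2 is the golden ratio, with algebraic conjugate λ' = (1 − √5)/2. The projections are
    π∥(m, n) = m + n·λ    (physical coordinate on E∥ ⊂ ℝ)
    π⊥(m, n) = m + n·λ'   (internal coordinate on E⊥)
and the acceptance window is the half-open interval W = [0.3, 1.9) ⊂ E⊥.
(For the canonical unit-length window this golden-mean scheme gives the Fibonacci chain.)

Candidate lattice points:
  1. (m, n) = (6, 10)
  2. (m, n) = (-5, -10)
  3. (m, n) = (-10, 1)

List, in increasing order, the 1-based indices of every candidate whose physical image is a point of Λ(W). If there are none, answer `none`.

2

Numerically λ ≈ 1.6180 and λ' = −1/λ ≈ -0.6180.
[1] lift (6,10): star map gives -0.1803; window check 0.3 ≤ -0.1803 < 1.9 is false → out
[2] lift (-5,-10): star map gives 1.1803; window check 0.3 ≤ 1.1803 < 1.9 is true → IN Λ
[3] lift (-10,1): star map gives -10.6180; window check 0.3 ≤ -10.6180 < 1.9 is false → out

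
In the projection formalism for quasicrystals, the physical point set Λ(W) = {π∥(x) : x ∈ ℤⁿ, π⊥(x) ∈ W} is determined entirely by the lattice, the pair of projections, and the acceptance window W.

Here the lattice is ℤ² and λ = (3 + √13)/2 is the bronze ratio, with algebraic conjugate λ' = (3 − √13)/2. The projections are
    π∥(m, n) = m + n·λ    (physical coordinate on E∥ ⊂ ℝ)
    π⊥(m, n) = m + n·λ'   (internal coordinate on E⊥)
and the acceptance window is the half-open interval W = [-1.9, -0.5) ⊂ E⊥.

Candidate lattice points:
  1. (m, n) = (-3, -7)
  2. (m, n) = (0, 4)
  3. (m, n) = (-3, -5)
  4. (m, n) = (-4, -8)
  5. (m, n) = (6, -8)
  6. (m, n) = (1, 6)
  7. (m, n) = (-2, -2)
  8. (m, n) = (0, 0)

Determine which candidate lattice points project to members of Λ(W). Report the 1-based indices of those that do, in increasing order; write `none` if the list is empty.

1, 2, 3, 4, 6, 7

Numerically λ ≈ 3.302776 and λ' = −1/λ ≈ -0.302776.
[1] lift (-3,-7): star map gives -0.880571; window check -1.9 ≤ -0.880571 < -0.5 is true → IN Λ
[2] lift (0,4): star map gives -1.211103; window check -1.9 ≤ -1.211103 < -0.5 is true → IN Λ
[3] lift (-3,-5): star map gives -1.486122; window check -1.9 ≤ -1.486122 < -0.5 is true → IN Λ
[4] lift (-4,-8): star map gives -1.577795; window check -1.9 ≤ -1.577795 < -0.5 is true → IN Λ
[5] lift (6,-8): star map gives 8.422205; window check -1.9 ≤ 8.422205 < -0.5 is false → out
[6] lift (1,6): star map gives -0.816654; window check -1.9 ≤ -0.816654 < -0.5 is true → IN Λ
[7] lift (-2,-2): star map gives -1.394449; window check -1.9 ≤ -1.394449 < -0.5 is true → IN Λ
[8] lift (0,0): star map gives 0.000000; window check -1.9 ≤ 0.000000 < -0.5 is false → out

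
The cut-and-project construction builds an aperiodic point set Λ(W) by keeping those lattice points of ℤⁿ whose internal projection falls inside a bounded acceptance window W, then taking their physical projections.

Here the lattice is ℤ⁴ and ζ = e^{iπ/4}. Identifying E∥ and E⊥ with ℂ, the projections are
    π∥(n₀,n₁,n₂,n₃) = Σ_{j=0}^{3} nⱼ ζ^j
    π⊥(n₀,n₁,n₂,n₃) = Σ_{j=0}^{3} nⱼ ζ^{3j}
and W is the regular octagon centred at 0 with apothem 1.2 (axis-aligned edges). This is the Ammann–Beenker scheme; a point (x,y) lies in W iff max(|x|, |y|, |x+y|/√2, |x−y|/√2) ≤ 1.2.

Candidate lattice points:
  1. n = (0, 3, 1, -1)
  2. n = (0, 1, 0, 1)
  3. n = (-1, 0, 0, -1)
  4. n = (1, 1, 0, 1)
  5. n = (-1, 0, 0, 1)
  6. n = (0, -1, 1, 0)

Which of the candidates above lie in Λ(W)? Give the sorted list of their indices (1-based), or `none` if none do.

5

π⊥(n) = n₀ + n₁ζ³ + n₂ζ⁶ + n₃ζ⁹ where ζ = e^{iπ/4}.
#1 (0, 3, 1, -1): internal (-2.828427, 0.414214); octagon support 2.828427 vs apothem 1.2 → ∉ W
#2 (0, 1, 0, 1): internal (0.000000, 1.414214); octagon support 1.414214 vs apothem 1.2 → ∉ W
#3 (-1, 0, 0, -1): internal (-1.707107, -0.707107); octagon support 1.707107 vs apothem 1.2 → ∉ W
#4 (1, 1, 0, 1): internal (1.000000, 1.414214); octagon support 1.707107 vs apothem 1.2 → ∉ W
#5 (-1, 0, 0, 1): internal (-0.292893, 0.707107); octagon support 0.707107 vs apothem 1.2 → ∈ W
#6 (0, -1, 1, 0): internal (0.707107, -1.707107); octagon support 1.707107 vs apothem 1.2 → ∉ W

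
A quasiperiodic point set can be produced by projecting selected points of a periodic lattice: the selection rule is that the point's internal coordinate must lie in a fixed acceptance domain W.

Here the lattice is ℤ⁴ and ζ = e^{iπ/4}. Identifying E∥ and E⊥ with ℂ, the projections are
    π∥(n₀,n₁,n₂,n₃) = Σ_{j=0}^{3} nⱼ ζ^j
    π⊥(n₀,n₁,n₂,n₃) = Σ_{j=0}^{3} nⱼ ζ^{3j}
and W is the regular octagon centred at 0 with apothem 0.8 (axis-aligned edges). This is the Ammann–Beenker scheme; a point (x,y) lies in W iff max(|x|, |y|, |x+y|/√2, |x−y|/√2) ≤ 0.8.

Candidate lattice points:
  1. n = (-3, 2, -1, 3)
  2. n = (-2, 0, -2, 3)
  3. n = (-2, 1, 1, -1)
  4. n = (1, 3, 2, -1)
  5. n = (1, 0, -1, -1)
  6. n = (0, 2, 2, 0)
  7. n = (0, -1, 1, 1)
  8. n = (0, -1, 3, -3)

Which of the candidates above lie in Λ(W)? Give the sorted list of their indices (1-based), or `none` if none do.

With ζ = e^{iπ/4} the internal vectors are ζ^0,ζ^3,ζ^6,ζ^9.
#1 (-3, 2, -1, 3): internal (-2.29289, 4.53553); octagon support 4.82843 vs apothem 0.8 → ∉ W
#2 (-2, 0, -2, 3): internal (0.12132, 4.12132); octagon support 4.12132 vs apothem 0.8 → ∉ W
#3 (-2, 1, 1, -1): internal (-3.41421, -1.00000); octagon support 3.41421 vs apothem 0.8 → ∉ W
#4 (1, 3, 2, -1): internal (-1.82843, -0.58579); octagon support 1.82843 vs apothem 0.8 → ∉ W
#5 (1, 0, -1, -1): internal (0.29289, 0.29289); octagon support 0.41421 vs apothem 0.8 → ∈ W
#6 (0, 2, 2, 0): internal (-1.41421, -0.58579); octagon support 1.41421 vs apothem 0.8 → ∉ W
#7 (0, -1, 1, 1): internal (1.41421, -1.00000); octagon support 1.70711 vs apothem 0.8 → ∉ W
#8 (0, -1, 3, -3): internal (-1.41421, -5.82843); octagon support 5.82843 vs apothem 0.8 → ∉ W

5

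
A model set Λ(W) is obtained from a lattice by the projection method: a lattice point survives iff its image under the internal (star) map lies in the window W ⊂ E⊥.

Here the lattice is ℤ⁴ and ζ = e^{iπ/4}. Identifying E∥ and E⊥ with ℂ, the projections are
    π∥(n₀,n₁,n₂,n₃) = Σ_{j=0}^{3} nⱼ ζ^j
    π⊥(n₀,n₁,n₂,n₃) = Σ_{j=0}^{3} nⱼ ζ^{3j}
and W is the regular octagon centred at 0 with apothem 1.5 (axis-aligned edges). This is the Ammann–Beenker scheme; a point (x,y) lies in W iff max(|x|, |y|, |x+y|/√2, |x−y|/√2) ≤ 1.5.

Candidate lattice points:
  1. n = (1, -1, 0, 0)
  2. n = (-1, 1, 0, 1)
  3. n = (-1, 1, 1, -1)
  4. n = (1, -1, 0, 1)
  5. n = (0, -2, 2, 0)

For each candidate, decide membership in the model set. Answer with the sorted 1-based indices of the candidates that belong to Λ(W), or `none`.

none

π⊥(n) = n₀ + n₁ζ³ + n₂ζ⁶ + n₃ζ⁹ where ζ = e^{iπ/4}.
candidate 1: n = (1, -1, 0, 0) → π⊥ ≈ (+1.70711, -0.70711); max(|x|,|y|,|x±y|/√2) = 1.70711 > 1.5 ⇒ ∉ W
candidate 2: n = (-1, 1, 0, 1) → π⊥ ≈ (-1.00000, +1.41421); max(|x|,|y|,|x±y|/√2) = 1.70711 > 1.5 ⇒ ∉ W
candidate 3: n = (-1, 1, 1, -1) → π⊥ ≈ (-2.41421, -1.00000); max(|x|,|y|,|x±y|/√2) = 2.41421 > 1.5 ⇒ ∉ W
candidate 4: n = (1, -1, 0, 1) → π⊥ ≈ (+2.41421, +0.00000); max(|x|,|y|,|x±y|/√2) = 2.41421 > 1.5 ⇒ ∉ W
candidate 5: n = (0, -2, 2, 0) → π⊥ ≈ (+1.41421, -3.41421); max(|x|,|y|,|x±y|/√2) = 3.41421 > 1.5 ⇒ ∉ W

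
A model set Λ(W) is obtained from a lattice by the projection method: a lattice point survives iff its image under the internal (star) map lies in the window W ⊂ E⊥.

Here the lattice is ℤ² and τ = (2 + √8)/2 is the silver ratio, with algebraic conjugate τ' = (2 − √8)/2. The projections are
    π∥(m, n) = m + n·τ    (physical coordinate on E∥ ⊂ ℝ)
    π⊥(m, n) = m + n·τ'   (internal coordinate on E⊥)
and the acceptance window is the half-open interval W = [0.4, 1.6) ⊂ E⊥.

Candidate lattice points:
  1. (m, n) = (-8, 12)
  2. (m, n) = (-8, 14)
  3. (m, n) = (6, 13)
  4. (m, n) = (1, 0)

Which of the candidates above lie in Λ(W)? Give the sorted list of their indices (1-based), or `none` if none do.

τ' = (2−√8)/2 ≈ -0.414214.
candidate 1: (m,n)=(-8,12) → π∥ = -8+12·τ ≈ 20.970563, π⊥ = -8+12·τ' ≈ -12.970563 ∉ [0.4, 1.6) ⇒ out
candidate 2: (m,n)=(-8,14) → π∥ = -8+14·τ ≈ 25.798990, π⊥ = -8+14·τ' ≈ -13.798990 ∉ [0.4, 1.6) ⇒ out
candidate 3: (m,n)=(6,13) → π∥ = 6+13·τ ≈ 37.384776, π⊥ = 6+13·τ' ≈ 0.615224 ∈ [0.4, 1.6) ⇒ IN Λ
candidate 4: (m,n)=(1,0) → π∥ = 1+0·τ ≈ 1.000000, π⊥ = 1+0·τ' ≈ 1.000000 ∈ [0.4, 1.6) ⇒ IN Λ

3, 4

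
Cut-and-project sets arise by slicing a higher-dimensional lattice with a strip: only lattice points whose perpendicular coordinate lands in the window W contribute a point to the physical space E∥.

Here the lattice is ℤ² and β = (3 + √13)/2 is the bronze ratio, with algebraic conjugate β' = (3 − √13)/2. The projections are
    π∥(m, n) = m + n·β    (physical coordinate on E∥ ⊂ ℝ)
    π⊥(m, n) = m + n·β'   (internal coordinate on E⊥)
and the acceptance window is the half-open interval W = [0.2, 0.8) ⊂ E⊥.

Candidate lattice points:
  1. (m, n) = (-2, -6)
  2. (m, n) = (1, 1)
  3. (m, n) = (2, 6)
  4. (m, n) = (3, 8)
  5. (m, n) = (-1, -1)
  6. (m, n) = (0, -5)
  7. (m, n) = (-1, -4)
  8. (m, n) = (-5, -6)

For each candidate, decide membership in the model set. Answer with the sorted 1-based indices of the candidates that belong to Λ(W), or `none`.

Compute β' = (3−√13)/2 = -0.30278, so π⊥(m,n) = m -0.30278·n.
[1] lift (-2,-6): star map gives -0.18335; window check 0.2 ≤ -0.18335 < 0.8 is false → out
[2] lift (1,1): star map gives 0.69722; window check 0.2 ≤ 0.69722 < 0.8 is true → IN Λ
[3] lift (2,6): star map gives 0.18335; window check 0.2 ≤ 0.18335 < 0.8 is false → out
[4] lift (3,8): star map gives 0.57779; window check 0.2 ≤ 0.57779 < 0.8 is true → IN Λ
[5] lift (-1,-1): star map gives -0.69722; window check 0.2 ≤ -0.69722 < 0.8 is false → out
[6] lift (0,-5): star map gives 1.51388; window check 0.2 ≤ 1.51388 < 0.8 is false → out
[7] lift (-1,-4): star map gives 0.21110; window check 0.2 ≤ 0.21110 < 0.8 is true → IN Λ
[8] lift (-5,-6): star map gives -3.18335; window check 0.2 ≤ -3.18335 < 0.8 is false → out

2, 4, 7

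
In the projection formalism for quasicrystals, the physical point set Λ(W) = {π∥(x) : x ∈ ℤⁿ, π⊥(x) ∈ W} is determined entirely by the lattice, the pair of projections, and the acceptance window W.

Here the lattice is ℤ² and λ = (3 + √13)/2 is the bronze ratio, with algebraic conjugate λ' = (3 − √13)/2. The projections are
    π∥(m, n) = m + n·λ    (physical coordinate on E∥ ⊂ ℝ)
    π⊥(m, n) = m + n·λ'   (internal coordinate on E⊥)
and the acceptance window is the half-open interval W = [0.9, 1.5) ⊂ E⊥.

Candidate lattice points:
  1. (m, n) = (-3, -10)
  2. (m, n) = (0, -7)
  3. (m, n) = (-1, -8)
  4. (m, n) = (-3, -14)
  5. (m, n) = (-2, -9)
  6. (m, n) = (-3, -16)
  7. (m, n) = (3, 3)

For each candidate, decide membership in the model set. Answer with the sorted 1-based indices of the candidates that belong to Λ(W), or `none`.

3, 4

Compute λ' = (3−√13)/2 = -0.302776, so π⊥(m,n) = m -0.302776·n.
[1] lift (-3,-10): star map gives 0.027756; window check 0.9 ≤ 0.027756 < 1.5 is false → out
[2] lift (0,-7): star map gives 2.119429; window check 0.9 ≤ 2.119429 < 1.5 is false → out
[3] lift (-1,-8): star map gives 1.422205; window check 0.9 ≤ 1.422205 < 1.5 is true → IN Λ
[4] lift (-3,-14): star map gives 1.238859; window check 0.9 ≤ 1.238859 < 1.5 is true → IN Λ
[5] lift (-2,-9): star map gives 0.724981; window check 0.9 ≤ 0.724981 < 1.5 is false → out
[6] lift (-3,-16): star map gives 1.844410; window check 0.9 ≤ 1.844410 < 1.5 is false → out
[7] lift (3,3): star map gives 2.091673; window check 0.9 ≤ 2.091673 < 1.5 is false → out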